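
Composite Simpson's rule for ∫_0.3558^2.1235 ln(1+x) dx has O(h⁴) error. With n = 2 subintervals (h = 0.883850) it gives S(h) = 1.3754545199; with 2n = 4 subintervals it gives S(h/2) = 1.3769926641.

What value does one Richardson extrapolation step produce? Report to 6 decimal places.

Error is O(h^4); halving h shrinks it by 2^4 = 16.
Weighted: 22.0318826256 − 1.3754545199 = 20.6564281057
R = 20.6564281057/15 = 1.3770952070
Shift from A(h/2): +0.0001025429.

1.377095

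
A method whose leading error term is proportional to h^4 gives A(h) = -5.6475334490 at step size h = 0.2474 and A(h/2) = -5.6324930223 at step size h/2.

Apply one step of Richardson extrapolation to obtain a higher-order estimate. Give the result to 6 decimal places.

-5.631490

r = 4, so 2^r = 16.
Weighted: (-90.1198883568) − (-5.6475334490) = -84.4723549078
(-84.4723549078) ÷ 15 = -5.6314903272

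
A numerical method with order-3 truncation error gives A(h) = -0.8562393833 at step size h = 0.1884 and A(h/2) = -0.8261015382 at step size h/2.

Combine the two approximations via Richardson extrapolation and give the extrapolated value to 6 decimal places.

-0.821796

Leading term ∝ h^3; use weight 8 = 2^3.
8*(-0.8261015382) − (-0.8562393833) = -5.7525729223
Extrapolated: (-5.7525729223) / 7 = -0.8217961318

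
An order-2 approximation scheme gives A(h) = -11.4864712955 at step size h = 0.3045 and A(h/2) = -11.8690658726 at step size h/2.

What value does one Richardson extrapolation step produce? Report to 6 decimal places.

Method order is 2; weight 2^2 = 4.
4*(-11.8690658726) = -47.4762634904; subtract (-11.4864712955) → -35.9897921949
Divide by 2^2 − 1 = 3.
Result: -11.9965973983

-11.996597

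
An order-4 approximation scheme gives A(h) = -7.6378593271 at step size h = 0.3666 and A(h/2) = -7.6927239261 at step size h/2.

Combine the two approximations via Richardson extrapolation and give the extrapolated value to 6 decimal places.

-7.696382

Leading term ∝ h^4; use weight 16 = 2^4.
Numerator 16 × A(h/2) − A(h) = 16 × (-7.6927239261) − (-7.6378593271) = -115.4457234905
R = (-115.4457234905)/15 = -7.6963815660
Shift from A(h/2): −0.0036576399.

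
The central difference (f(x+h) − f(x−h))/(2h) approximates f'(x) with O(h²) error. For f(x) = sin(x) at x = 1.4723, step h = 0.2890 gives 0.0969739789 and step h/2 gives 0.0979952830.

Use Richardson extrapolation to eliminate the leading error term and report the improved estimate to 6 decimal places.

r = 2: numerator weight 4, denominator 3.
4 × 0.0979952830 = 0.3919811320; 0.3919811320 − 0.0969739789 = 0.2950071531
R = 0.2950071531/3 = 0.0983357177
Correction |R − A(h/2)| = 3.404e-04; gap |A(h/2) − A(h)| = 1.021e-03.

0.098336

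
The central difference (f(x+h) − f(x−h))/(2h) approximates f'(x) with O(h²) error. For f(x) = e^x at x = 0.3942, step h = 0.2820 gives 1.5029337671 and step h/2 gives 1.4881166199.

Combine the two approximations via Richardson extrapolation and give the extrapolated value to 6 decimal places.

1.483178

The method has order 2: 2^2 = 4.
4×1.4881166199 = 5.9524664796; subtract 1.5029337671 → 4.4495327125
(4×1.4881166199 − 1.5029337671)/(4 − 1) = 1.4831775708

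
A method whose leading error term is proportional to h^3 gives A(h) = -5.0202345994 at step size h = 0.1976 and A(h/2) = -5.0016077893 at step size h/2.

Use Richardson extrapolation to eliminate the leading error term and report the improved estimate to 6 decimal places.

With r = 3 the leading error scales as h^3, so the weight is 2^3 = 8.
Numerator 8×A(h/2) − A(h) = 8×(-5.0016077893) − (-5.0202345994) = -34.9926277150
(-34.9926277150) ÷ 7 = -4.9989468164

-4.998947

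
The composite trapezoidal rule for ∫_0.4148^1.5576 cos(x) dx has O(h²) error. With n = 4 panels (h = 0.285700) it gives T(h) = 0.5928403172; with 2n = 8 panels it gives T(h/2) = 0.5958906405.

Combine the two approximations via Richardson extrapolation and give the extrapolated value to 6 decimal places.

0.596907

Error is O(h^2); halving h shrinks it by 2^2 = 4.
A(h/2) − A(h) = 0.5958906405 − 0.5928403172 = 0.0030503233
Divide by 2^2 − 1 = 3: 0.0030503233/3 = 0.0010167744
R = A(h/2) + (A(h/2) − A(h))/3 = 0.5958906405 + 0.0010167744 = 0.5969074149
Shift from A(h/2): +0.0010167744.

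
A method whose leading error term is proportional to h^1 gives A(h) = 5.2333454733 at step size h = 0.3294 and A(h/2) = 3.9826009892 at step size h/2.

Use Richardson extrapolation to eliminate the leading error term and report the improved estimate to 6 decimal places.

2.731857

r = 1: numerator weight 2, denominator 1.
2^1*A(h/2) = 7.9652019784; minus A(h) gives 2.7318565051.
Divide by 2^1 − 1 = 1.
2.7318565051 ÷ 1 = 2.7318565051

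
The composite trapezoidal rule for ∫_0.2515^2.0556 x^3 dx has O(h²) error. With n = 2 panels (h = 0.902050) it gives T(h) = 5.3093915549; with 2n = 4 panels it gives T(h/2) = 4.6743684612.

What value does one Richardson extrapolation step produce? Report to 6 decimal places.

The method has order 2: 2^2 = 4.
A(h/2) − A(h) = 4.6743684612 − 5.3093915549 = -0.6350230937
Divide by 2^2 − 1 = 3: (-0.6350230937)/3 = -0.2116743646
R = A(h/2) + (A(h/2) − A(h))/3 = 4.6743684612 − 0.2116743646 = 4.4626940966

4.462694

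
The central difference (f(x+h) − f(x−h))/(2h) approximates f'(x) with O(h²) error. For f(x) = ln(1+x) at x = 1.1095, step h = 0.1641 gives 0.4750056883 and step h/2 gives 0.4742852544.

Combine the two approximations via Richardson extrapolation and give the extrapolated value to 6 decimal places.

0.474045

The method has order 2: 2^2 = 4.
Weighted: 1.8971410176 − 0.4750056883 = 1.4221353293
(4·0.4742852544 − 0.4750056883)/(4 − 1) = 0.4740451098
Gap between inputs: 7.204e-04; correction applied: −0.0002401446.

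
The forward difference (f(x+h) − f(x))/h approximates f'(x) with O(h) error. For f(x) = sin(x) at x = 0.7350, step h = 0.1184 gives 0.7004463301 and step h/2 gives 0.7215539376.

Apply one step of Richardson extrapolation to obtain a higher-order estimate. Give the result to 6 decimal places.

The method has order 1: 2^1 = 2.
2*0.7215539376 = 1.4431078752; subtract 0.7004463301 → 0.7426615451
(2*0.7215539376 − 0.7004463301)/(2 − 1) = 0.7426615451

0.742662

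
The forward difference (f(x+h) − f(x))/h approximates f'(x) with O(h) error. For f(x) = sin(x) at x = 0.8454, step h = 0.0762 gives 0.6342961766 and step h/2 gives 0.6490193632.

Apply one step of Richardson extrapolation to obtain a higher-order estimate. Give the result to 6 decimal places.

0.663743

r = 1: numerator weight 2, denominator 1.
Weighted: 1.2980387264 − 0.6342961766 = 0.6637425498
Denominator 2 − 1 = 1.
(2·0.6490193632 − 0.6342961766)/(2 − 1) = 0.6637425498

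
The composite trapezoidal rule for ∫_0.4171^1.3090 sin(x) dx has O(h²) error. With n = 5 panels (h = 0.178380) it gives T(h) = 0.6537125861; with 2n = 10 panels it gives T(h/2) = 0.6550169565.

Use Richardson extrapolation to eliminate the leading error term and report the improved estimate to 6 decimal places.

0.655452

r = 2, so 2^r = 4.
Weighted: 2.6200678260 − 0.6537125861 = 1.9663552399
R = 1.9663552399/3 = 0.6554517466
Shift from A(h/2): +0.0004347901.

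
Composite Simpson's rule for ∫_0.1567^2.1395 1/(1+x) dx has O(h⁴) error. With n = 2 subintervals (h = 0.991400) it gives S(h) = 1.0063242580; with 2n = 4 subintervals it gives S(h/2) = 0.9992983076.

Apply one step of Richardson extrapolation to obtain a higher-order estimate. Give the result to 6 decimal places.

0.998830

With r = 4 the leading error scales as h^4, so the weight is 2^4 = 16.
Top: 16(0.9992983076) − (1.0063242580) = 14.9824486636
(16×0.9992983076 − 1.0063242580)/(16 − 1) = 0.9988299109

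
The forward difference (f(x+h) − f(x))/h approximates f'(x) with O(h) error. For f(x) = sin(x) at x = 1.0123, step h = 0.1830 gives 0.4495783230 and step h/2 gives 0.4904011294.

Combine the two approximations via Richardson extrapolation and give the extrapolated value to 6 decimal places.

0.531224

Leading term ∝ h^1; use weight 2 = 2^1.
A(h/2) − A(h) = 0.4904011294 − 0.4495783230 = 0.0408228064
Correction (A(h/2) − A(h))/(2 − 1) = 0.0408228064/1 = 0.0408228064
R = A(h/2) + (A(h/2) − A(h))/1 = 0.4904011294 + 0.0408228064 = 0.5312239358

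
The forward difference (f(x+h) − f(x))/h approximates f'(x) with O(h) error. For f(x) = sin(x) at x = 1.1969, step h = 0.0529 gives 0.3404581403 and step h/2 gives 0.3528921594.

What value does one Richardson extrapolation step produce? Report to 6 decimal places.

0.365326

Method order is 1; weight 2^1 = 2.
A(h/2) − A(h) = 0.3528921594 − 0.3404581403 = 0.0124340191
Correction (A(h/2) − A(h))/(2 − 1) = 0.0124340191/1 = 0.0124340191
R = A(h/2) + (A(h/2) − A(h))/1 = 0.3528921594 + 0.0124340191 = 0.3653261785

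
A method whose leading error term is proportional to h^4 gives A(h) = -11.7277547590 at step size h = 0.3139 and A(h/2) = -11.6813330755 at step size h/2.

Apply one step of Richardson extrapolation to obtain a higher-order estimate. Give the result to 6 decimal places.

-11.678238

The method has order 4: 2^4 = 16.
2^4×A(h/2) = -186.9013292080; minus A(h) gives -175.1735744490.
Denominator 16 − 1 = 15.
(-175.1735744490) ÷ 15 = -11.6782382966
Gap between inputs: 4.642e-02; correction applied: +0.0030947789.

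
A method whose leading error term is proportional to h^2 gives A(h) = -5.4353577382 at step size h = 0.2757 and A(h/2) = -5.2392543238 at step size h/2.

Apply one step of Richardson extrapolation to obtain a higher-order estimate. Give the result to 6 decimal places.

Error is O(h^2); halving h shrinks it by 2^2 = 4.
4*(-5.2392543238) − (-5.4353577382) = -15.5216595570
Denominator 4 − 1 = 3.
R = (-15.5216595570)/3 = -5.1738865190
Gap between inputs: 1.961e-01; correction applied: +0.0653678048.

-5.173887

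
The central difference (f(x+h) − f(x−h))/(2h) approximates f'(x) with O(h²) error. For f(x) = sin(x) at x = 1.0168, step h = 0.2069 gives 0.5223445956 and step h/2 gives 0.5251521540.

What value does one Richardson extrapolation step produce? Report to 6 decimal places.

0.526088

With r = 2 the leading error scales as h^2, so the weight is 2^2 = 4.
2^2*A(h/2) = 2.1006086160; minus A(h) gives 1.5782640204.
Denominator 4 − 1 = 3.
Result: 0.5260880068
Correction |R − A(h/2)| = 9.359e-04; gap |A(h/2) − A(h)| = 2.808e-03.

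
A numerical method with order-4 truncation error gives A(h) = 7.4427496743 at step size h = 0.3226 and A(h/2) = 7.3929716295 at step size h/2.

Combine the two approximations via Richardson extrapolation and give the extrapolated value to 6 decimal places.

7.389653

Error is O(h^4); halving h shrinks it by 2^4 = 16.
16 × 7.3929716295 − 7.4427496743 = 110.8447963977
Denominator 16 − 1 = 15.
So the Richardson estimate is 7.3896530932.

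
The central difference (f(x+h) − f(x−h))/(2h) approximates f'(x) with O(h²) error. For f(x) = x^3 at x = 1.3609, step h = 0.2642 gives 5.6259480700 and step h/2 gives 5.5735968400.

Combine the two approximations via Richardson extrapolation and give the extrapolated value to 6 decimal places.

5.556146

The method has order 2: 2^2 = 4.
4·5.5735968400 = 22.2943873600; subtract 5.6259480700 → 16.6684392900
Divide by 2^2 − 1 = 3.
Extrapolated: 16.6684392900 / 3 = 5.5561464300
Correction |R − A(h/2)| = 1.745e-02; gap |A(h/2) − A(h)| = 5.235e-02.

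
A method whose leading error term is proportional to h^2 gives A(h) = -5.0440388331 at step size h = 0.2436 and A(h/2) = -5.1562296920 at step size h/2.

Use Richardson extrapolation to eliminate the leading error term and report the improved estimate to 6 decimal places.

Order 2 gives 2^r = 4 and 2^r − 1 = 3.
4*(-5.1562296920) = -20.6249187680; (-20.6249187680) − (-5.0440388331) = -15.5808799349
Denominator 4 − 1 = 3.
Result: -5.1936266450

-5.193627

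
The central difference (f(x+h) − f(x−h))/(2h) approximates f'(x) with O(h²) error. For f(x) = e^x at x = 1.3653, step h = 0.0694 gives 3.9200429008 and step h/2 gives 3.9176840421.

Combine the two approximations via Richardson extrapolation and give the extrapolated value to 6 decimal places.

r = 2: numerator weight 4, denominator 3.
2^2×A(h/2) = 15.6707361684; minus A(h) gives 11.7506932676.
11.7506932676 ÷ 3 = 3.9168977559
Shift from A(h/2): −0.0007862862.

3.916898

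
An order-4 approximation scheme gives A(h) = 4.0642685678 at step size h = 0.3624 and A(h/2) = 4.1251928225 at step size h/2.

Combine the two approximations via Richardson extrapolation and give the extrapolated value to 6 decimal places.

4.129254

Order 4 gives 2^r = 16 and 2^r − 1 = 15.
Top: 16(4.1251928225) − (4.0642685678) = 61.9388165922
Denominator 16 − 1 = 15.
61.9388165922 ÷ 15 = 4.1292544395
Gap between inputs: 6.092e-02; correction applied: +0.0040616170.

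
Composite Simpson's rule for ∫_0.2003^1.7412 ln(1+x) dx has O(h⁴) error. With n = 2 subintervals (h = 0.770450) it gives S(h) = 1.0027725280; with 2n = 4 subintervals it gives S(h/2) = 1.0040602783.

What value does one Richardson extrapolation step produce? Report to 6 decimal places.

1.004146

r = 4: numerator weight 16, denominator 15.
16*1.0040602783 − 1.0027725280 = 15.0621919248
(16*1.0040602783 − 1.0027725280)/(16 − 1) = 1.0041461283
Shift from A(h/2): +0.0000858500.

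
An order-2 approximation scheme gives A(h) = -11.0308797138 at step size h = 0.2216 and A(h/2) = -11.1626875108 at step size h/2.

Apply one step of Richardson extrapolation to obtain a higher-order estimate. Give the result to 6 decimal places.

Leading term ∝ h^2; use weight 4 = 2^2.
A(h/2) − A(h) = -11.1626875108 − (-11.0308797138) = -0.1318077970
Correction (A(h/2) − A(h))/(4 − 1) = (-0.1318077970)/3 = -0.0439359323
R = -11.1626875108 − 0.0439359323 = -11.2066234431
Correction |R − A(h/2)| = 4.394e-02; gap |A(h/2) − A(h)| = 1.318e-01.

-11.206623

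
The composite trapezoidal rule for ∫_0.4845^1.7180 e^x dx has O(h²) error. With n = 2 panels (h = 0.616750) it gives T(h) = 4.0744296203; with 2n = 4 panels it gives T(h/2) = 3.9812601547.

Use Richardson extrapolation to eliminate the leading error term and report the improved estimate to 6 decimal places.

3.950204

Leading term ∝ h^2; use weight 4 = 2^2.
Difference of the inputs: 3.9812601547 − 4.0744296203 = -0.0931694656
Correction (A(h/2) − A(h))/(4 − 1) = (-0.0931694656)/3 = -0.0310564885
R = 3.9812601547 − 0.0310564885 = 3.9502036662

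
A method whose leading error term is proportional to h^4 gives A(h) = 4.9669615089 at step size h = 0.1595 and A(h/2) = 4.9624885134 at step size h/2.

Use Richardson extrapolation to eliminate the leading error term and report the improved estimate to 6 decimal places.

4.962190

The method has order 4: 2^4 = 16.
Difference of the inputs: 4.9624885134 − 4.9669615089 = -0.0044729955
Correction (A(h/2) − A(h))/(16 − 1) = (-0.0044729955)/15 = -0.0002981997
R = A(h/2) + (A(h/2) − A(h))/15 = 4.9624885134 − 0.0002981997 = 4.9621903137
Correction |R − A(h/2)| = 2.982e-04; gap |A(h/2) − A(h)| = 4.473e-03.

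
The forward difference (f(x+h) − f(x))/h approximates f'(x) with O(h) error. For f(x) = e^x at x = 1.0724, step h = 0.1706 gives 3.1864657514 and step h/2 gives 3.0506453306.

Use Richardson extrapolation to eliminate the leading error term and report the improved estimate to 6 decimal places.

2.914825

r = 1: numerator weight 2, denominator 1.
Weighted: 6.1012906612 − 3.1864657514 = 2.9148249098
Denominator 2 − 1 = 1.
R = 2.9148249098/1 = 2.9148249098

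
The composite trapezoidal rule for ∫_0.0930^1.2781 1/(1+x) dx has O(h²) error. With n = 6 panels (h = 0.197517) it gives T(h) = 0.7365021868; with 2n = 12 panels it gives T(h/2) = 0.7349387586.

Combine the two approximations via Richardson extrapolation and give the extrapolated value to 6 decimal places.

Order 2 gives 2^r = 4 and 2^r − 1 = 3.
A(h/2) − A(h) = 0.7349387586 − 0.7365021868 = -0.0015634282
Correction (A(h/2) − A(h))/(4 − 1) = (-0.0015634282)/3 = -0.0005211427
R = 0.7349387586 − 0.0005211427 = 0.7344176159

0.734418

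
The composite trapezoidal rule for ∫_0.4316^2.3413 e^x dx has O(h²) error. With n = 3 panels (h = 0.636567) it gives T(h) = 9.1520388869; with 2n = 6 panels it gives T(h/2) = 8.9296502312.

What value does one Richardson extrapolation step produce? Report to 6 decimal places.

8.855521

r = 2: numerator weight 4, denominator 3.
A(h/2) − A(h) = 8.9296502312 − 9.1520388869 = -0.2223886557
Divide by 2^2 − 1 = 3: (-0.2223886557)/3 = -0.0741295519
R = 8.9296502312 − 0.0741295519 = 8.8555206793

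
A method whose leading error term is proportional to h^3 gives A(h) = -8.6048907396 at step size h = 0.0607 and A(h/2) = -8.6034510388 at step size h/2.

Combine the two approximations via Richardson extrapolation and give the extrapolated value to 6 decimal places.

Method order is 3; weight 2^3 = 8.
A(h/2) − A(h) = -8.6034510388 − (-8.6048907396) = 0.0014397008
Divide by 2^3 − 1 = 7: 0.0014397008/7 = 0.0002056715
R = A(h/2) + (A(h/2) − A(h))/7 = -8.6034510388 + 0.0002056715 = -8.6032453673

-8.603245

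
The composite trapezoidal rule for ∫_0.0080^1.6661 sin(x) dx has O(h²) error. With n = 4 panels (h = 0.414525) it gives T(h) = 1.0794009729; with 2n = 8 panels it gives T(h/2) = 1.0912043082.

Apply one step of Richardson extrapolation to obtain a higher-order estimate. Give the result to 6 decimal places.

Error is O(h^2); halving h shrinks it by 2^2 = 4.
2^2×A(h/2) = 4.3648172328; minus A(h) gives 3.2854162599.
Denominator 4 − 1 = 3.
3.2854162599 ÷ 3 = 1.0951387533
Correction |R − A(h/2)| = 3.934e-03; gap |A(h/2) − A(h)| = 1.180e-02.

1.095139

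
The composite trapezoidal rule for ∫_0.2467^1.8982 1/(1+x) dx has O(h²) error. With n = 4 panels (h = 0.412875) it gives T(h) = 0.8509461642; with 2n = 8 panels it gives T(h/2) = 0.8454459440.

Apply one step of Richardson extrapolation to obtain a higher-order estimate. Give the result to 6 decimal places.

The method has order 2: 2^2 = 4.
Difference of the inputs: 0.8454459440 − 0.8509461642 = -0.0055002202
Divide by 2^2 − 1 = 3: (-0.0055002202)/3 = -0.0018334067
R = A(h/2) + (A(h/2) − A(h))/3 = 0.8454459440 − 0.0018334067 = 0.8436125373
Shift from A(h/2): −0.0018334067.

0.843613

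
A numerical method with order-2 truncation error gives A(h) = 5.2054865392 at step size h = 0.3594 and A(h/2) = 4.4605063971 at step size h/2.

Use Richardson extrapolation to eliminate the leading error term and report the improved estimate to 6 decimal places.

4.212180

With r = 2 the leading error scales as h^2, so the weight is 2^2 = 4.
2^2 × A(h/2) = 17.8420255884; minus A(h) gives 12.6365390492.
R = 12.6365390492/3 = 4.2121796831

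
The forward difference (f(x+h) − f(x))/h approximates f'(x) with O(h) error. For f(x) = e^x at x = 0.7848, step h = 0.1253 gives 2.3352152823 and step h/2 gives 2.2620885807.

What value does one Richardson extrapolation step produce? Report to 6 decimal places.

2.188962

Error is O(h^1); halving h shrinks it by 2^1 = 2.
2^1×A(h/2) = 4.5241771614; minus A(h) gives 2.1889618791.
Denominator 2 − 1 = 1.
R = 2.1889618791/1 = 2.1889618791
Gap between inputs: 7.313e-02; correction applied: −0.0731267016.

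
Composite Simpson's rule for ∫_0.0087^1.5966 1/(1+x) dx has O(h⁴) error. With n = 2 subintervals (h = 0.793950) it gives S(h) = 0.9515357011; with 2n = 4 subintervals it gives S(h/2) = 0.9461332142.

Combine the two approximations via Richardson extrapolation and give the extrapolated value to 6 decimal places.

Error is O(h^4); halving h shrinks it by 2^4 = 16.
Numerator 16·A(h/2) − A(h) = 16·0.9461332142 − 0.9515357011 = 14.1865957261
Denominator 16 − 1 = 15.
So the Richardson estimate is 0.9457730484.

0.945773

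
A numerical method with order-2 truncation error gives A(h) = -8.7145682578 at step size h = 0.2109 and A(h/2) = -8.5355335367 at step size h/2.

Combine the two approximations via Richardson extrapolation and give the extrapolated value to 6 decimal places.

Order 2 gives 2^r = 4 and 2^r − 1 = 3.
Weighted: (-34.1421341468) − (-8.7145682578) = -25.4275658890
Divide by 2^2 − 1 = 3.
So the Richardson estimate is -8.4758552963.
Shift from A(h/2): +0.0596782404.

-8.475855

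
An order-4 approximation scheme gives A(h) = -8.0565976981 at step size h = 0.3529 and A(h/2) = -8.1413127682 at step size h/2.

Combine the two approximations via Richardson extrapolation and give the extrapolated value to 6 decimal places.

r = 4, so 2^r = 16.
16 × (-8.1413127682) = -130.2610042912; subtract (-8.0565976981) → -122.2044065931
Divide by 2^4 − 1 = 15.
(-122.2044065931) ÷ 15 = -8.1469604395

-8.146960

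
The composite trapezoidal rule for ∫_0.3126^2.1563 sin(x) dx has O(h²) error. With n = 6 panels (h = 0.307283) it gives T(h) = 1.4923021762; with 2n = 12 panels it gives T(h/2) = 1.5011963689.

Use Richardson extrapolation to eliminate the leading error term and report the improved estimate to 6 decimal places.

1.504161

r = 2, so 2^r = 4.
4*1.5011963689 = 6.0047854756; 6.0047854756 − 1.4923021762 = 4.5124832994
(4*1.5011963689 − 1.4923021762)/(4 − 1) = 1.5041610998
Gap between inputs: 8.894e-03; correction applied: +0.0029647309.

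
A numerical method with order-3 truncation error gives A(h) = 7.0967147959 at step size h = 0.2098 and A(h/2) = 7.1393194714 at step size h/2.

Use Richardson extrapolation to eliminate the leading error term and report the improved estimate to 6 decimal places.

Leading term ∝ h^3; use weight 8 = 2^3.
Top: 8(7.1393194714) − (7.0967147959) = 50.0178409753
(8·7.1393194714 − 7.0967147959)/(8 − 1) = 7.1454058536

7.145406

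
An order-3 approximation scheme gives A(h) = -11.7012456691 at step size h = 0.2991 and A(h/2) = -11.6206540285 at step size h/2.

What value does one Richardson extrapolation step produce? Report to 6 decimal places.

The method has order 3: 2^3 = 8.
Numerator 8×A(h/2) − A(h) = 8×(-11.6206540285) − (-11.7012456691) = -81.2639865589
(8×(-11.6206540285) − (-11.7012456691))/(8 − 1) = -11.6091409370
Shift from A(h/2): +0.0115130915.

-11.609141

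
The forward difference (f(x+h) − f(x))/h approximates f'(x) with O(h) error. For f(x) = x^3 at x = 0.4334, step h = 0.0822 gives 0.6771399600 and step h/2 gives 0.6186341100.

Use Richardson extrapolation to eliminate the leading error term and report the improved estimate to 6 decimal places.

0.560128

r = 1, so 2^r = 2.
2×0.6186341100 = 1.2372682200; 1.2372682200 − 0.6771399600 = 0.5601282600
Extrapolated: 0.5601282600 / 1 = 0.5601282600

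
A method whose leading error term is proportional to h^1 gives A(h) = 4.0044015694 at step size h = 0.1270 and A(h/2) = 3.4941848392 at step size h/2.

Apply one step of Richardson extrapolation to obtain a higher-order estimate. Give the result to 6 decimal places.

2.983968

Leading term ∝ h^1; use weight 2 = 2^1.
A(h/2) − A(h) = 3.4941848392 − 4.0044015694 = -0.5102167302
Divide by 2^1 − 1 = 1: (-0.5102167302)/1 = -0.5102167302
R = 3.4941848392 − 0.5102167302 = 2.9839681090
Shift from A(h/2): −0.5102167302.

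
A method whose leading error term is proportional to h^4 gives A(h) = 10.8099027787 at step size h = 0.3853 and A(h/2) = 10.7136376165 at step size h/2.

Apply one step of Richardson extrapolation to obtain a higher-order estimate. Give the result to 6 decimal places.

Leading term ∝ h^4; use weight 16 = 2^4.
Numerator 16 × A(h/2) − A(h) = 16 × 10.7136376165 − 10.8099027787 = 160.6082990853
R = 160.6082990853/15 = 10.7072199390

10.707220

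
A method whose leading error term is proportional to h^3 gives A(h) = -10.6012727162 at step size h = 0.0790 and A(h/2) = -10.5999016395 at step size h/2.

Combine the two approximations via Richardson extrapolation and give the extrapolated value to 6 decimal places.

-10.599706

Leading term ∝ h^3; use weight 8 = 2^3.
Numerator 8·A(h/2) − A(h) = 8·(-10.5999016395) − (-10.6012727162) = -74.1979403998
(8·(-10.5999016395) − (-10.6012727162))/(8 − 1) = -10.5997057714
Gap between inputs: 1.371e-03; correction applied: +0.0001958681.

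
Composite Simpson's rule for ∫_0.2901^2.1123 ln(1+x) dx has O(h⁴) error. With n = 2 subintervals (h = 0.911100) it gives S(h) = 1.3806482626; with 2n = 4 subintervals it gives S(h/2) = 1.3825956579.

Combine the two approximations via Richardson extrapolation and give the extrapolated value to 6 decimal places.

Leading term ∝ h^4; use weight 16 = 2^4.
Difference of the inputs: 1.3825956579 − 1.3806482626 = 0.0019473953
Divide by 2^4 − 1 = 15: 0.0019473953/15 = 0.0001298264
R = 1.3825956579 + 0.0001298264 = 1.3827254843

1.382725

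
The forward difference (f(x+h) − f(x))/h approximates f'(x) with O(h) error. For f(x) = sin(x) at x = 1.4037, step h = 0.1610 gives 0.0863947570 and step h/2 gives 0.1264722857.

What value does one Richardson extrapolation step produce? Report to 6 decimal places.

0.166550

With r = 1 the leading error scales as h^1, so the weight is 2^1 = 2.
A(h/2) − A(h) = 0.1264722857 − 0.0863947570 = 0.0400775287
Divide by 2^1 − 1 = 1: 0.0400775287/1 = 0.0400775287
R = 0.1264722857 + 0.0400775287 = 0.1665498144
Correction |R − A(h/2)| = 4.008e-02; gap |A(h/2) − A(h)| = 4.008e-02.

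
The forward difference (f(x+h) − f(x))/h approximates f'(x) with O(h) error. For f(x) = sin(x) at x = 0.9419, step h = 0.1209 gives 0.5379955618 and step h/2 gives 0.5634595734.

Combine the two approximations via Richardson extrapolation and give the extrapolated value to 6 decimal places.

0.588924

Order 1 gives 2^r = 2 and 2^r − 1 = 1.
Numerator 2×A(h/2) − A(h) = 2×0.5634595734 − 0.5379955618 = 0.5889235850
0.5889235850 ÷ 1 = 0.5889235850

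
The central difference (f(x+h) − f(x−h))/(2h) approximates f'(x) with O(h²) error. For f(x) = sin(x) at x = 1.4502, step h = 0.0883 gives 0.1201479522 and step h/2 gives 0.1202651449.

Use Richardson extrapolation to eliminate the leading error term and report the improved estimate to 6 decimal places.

With r = 2 the leading error scales as h^2, so the weight is 2^2 = 4.
Weighted: 0.4810605796 − 0.1201479522 = 0.3609126274
Extrapolated: 0.3609126274 / 3 = 0.1203042091
Correction |R − A(h/2)| = 3.906e-05; gap |A(h/2) − A(h)| = 1.172e-04.

0.120304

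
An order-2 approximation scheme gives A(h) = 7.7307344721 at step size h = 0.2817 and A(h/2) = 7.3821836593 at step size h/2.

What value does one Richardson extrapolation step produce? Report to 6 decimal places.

Method order is 2; weight 2^2 = 4.
2^2×A(h/2) = 29.5287346372; minus A(h) gives 21.7980001651.
Denominator 4 − 1 = 3.
Result: 7.2660000550

7.266000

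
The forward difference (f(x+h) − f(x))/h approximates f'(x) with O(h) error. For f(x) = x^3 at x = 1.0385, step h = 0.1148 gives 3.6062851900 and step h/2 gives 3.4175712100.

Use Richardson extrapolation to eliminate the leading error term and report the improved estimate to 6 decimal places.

r = 1: numerator weight 2, denominator 1.
2 × 3.4175712100 − 3.6062851900 = 3.2288572300
Divide by 2^1 − 1 = 1.
Result: 3.2288572300

3.228857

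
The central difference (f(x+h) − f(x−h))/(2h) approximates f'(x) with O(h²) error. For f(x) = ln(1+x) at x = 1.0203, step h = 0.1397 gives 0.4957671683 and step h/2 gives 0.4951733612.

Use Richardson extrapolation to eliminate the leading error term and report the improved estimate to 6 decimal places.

0.494975

Order 2 gives 2^r = 4 and 2^r − 1 = 3.
4 × 0.4951733612 − 0.4957671683 = 1.4849262765
Divide by 2^2 − 1 = 3.
(4 × 0.4951733612 − 0.4957671683)/(4 − 1) = 0.4949754255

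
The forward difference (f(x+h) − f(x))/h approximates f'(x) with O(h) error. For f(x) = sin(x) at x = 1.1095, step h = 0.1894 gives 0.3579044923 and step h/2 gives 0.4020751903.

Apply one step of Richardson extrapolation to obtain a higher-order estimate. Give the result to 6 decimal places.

0.446246

With r = 1 the leading error scales as h^1, so the weight is 2^1 = 2.
2*0.4020751903 − 0.3579044923 = 0.4462458883
Denominator 2 − 1 = 1.
R = 0.4462458883/1 = 0.4462458883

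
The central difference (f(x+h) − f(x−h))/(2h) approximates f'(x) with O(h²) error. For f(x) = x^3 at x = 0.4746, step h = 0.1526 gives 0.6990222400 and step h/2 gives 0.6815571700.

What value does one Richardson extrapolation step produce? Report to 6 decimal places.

Leading term ∝ h^2; use weight 4 = 2^2.
Numerator 4·A(h/2) − A(h) = 4·0.6815571700 − 0.6990222400 = 2.0272064400
Denominator 4 − 1 = 3.
2.0272064400 ÷ 3 = 0.6757354800
Correction |R − A(h/2)| = 5.822e-03; gap |A(h/2) − A(h)| = 1.747e-02.

0.675735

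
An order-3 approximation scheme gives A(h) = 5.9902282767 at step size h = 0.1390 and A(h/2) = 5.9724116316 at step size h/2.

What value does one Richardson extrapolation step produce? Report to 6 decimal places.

5.969866

r = 3: numerator weight 8, denominator 7.
8 × 5.9724116316 = 47.7792930528; 47.7792930528 − 5.9902282767 = 41.7890647761
Extrapolated: 41.7890647761 / 7 = 5.9698663966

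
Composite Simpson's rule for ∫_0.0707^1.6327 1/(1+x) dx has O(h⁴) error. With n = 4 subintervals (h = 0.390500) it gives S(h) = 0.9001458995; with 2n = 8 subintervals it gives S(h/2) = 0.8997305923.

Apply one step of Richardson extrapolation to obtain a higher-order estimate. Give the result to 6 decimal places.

0.899703

Leading term ∝ h^4; use weight 16 = 2^4.
Weighted: 14.3956894768 − 0.9001458995 = 13.4955435773
Extrapolated: 13.4955435773 / 15 = 0.8997029052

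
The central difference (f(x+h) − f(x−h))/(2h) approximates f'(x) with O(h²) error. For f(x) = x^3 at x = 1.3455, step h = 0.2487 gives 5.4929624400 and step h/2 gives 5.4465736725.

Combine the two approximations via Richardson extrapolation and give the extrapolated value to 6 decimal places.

Leading term ∝ h^2; use weight 4 = 2^2.
4×5.4465736725 = 21.7862946900; subtract 5.4929624400 → 16.2933322500
Denominator 4 − 1 = 3.
16.2933322500 ÷ 3 = 5.4311107500
Correction |R − A(h/2)| = 1.546e-02; gap |A(h/2) − A(h)| = 4.639e-02.

5.431111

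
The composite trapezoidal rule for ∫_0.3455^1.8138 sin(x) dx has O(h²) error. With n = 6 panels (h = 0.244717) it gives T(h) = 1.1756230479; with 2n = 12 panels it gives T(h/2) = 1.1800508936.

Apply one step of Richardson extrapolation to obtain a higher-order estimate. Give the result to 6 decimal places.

1.181527

The method has order 2: 2^2 = 4.
4 × 1.1800508936 − 1.1756230479 = 3.5445805265
Denominator 4 − 1 = 3.
3.5445805265 ÷ 3 = 1.1815268422
Correction |R − A(h/2)| = 1.476e-03; gap |A(h/2) − A(h)| = 4.428e-03.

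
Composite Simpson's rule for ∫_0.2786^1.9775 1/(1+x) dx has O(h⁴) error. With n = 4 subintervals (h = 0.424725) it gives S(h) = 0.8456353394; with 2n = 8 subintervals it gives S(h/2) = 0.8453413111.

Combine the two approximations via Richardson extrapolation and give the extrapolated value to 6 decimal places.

Leading term ∝ h^4; use weight 16 = 2^4.
16*0.8453413111 − 0.8456353394 = 12.6798256382
R = 12.6798256382/15 = 0.8453217092
Correction |R − A(h/2)| = 1.960e-05; gap |A(h/2) − A(h)| = 2.940e-04.

0.845322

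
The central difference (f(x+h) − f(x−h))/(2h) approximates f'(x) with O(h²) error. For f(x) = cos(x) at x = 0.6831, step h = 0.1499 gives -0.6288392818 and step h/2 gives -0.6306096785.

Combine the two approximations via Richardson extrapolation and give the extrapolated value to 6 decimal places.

Order 2 gives 2^r = 4 and 2^r − 1 = 3.
4 × (-0.6306096785) = -2.5224387140; subtract (-0.6288392818) → -1.8935994322
Denominator 4 − 1 = 3.
(-1.8935994322) ÷ 3 = -0.6311998107
Shift from A(h/2): −0.0005901322.

-0.631200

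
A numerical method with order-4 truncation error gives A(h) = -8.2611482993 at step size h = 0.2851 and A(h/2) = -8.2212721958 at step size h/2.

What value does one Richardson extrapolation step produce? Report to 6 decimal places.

Leading term ∝ h^4; use weight 16 = 2^4.
16*(-8.2212721958) − (-8.2611482993) = -123.2792068335
(16*(-8.2212721958) − (-8.2611482993))/(16 − 1) = -8.2186137889
Correction |R − A(h/2)| = 2.658e-03; gap |A(h/2) − A(h)| = 3.988e-02.

-8.218614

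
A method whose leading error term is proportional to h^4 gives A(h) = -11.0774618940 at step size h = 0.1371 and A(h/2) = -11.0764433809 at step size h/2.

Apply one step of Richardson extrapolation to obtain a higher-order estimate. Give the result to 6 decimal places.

-11.076375

With r = 4 the leading error scales as h^4, so the weight is 2^4 = 16.
16·(-11.0764433809) − (-11.0774618940) = -166.1456322004
Denominator 16 − 1 = 15.
Extrapolated: (-166.1456322004) / 15 = -11.0763754800
Shift from A(h/2): +0.0000679009.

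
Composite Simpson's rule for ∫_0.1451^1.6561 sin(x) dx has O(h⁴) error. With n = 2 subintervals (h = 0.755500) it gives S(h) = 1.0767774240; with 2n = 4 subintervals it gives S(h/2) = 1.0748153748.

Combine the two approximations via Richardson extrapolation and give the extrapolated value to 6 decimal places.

Error is O(h^4); halving h shrinks it by 2^4 = 16.
A(h/2) − A(h) = 1.0748153748 − 1.0767774240 = -0.0019620492
Divide by 2^4 − 1 = 15: (-0.0019620492)/15 = -0.0001308033
R = 1.0748153748 − 0.0001308033 = 1.0746845715
Gap between inputs: 1.962e-03; correction applied: −0.0001308033.

1.074685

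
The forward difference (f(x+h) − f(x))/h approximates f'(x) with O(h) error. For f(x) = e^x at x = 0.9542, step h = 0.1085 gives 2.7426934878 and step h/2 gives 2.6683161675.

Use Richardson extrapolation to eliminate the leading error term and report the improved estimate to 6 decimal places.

Error is O(h^1); halving h shrinks it by 2^1 = 2.
A(h/2) − A(h) = 2.6683161675 − 2.7426934878 = -0.0743773203
Divide by 2^1 − 1 = 1: (-0.0743773203)/1 = -0.0743773203
R = A(h/2) + (A(h/2) − A(h))/1 = 2.6683161675 − 0.0743773203 = 2.5939388472

2.593939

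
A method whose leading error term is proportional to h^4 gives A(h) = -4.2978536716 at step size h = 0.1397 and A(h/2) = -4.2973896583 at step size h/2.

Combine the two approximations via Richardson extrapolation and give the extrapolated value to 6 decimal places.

-4.297359

r = 4, so 2^r = 16.
2^4 × A(h/2) = -68.7582345328; minus A(h) gives -64.4603808612.
Denominator 16 − 1 = 15.
So the Richardson estimate is -4.2973587241.
Correction |R − A(h/2)| = 3.093e-05; gap |A(h/2) − A(h)| = 4.640e-04.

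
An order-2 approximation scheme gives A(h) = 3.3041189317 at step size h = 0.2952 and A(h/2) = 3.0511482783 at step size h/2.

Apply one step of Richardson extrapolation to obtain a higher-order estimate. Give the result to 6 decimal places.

The method has order 2: 2^2 = 4.
Numerator 4*A(h/2) − A(h) = 4*3.0511482783 − 3.3041189317 = 8.9004741815
Divide by 2^2 − 1 = 3.
Result: 2.9668247272

2.966825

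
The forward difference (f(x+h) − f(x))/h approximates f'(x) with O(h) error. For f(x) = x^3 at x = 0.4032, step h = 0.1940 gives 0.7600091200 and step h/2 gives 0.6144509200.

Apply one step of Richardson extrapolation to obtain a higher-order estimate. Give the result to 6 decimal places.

0.468893

Order 1 gives 2^r = 2 and 2^r − 1 = 1.
2·0.6144509200 = 1.2289018400; 1.2289018400 − 0.7600091200 = 0.4688927200
Extrapolated: 0.4688927200 / 1 = 0.4688927200
Shift from A(h/2): −0.1455582000.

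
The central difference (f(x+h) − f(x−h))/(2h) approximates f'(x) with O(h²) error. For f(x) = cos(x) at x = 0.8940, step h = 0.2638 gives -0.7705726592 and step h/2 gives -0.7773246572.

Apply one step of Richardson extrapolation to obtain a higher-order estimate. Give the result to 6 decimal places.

-0.779575

Leading term ∝ h^2; use weight 4 = 2^2.
Top: 4(-0.7773246572) − (-0.7705726592) = -2.3387259696
Divide by 2^2 − 1 = 3.
Result: -0.7795753232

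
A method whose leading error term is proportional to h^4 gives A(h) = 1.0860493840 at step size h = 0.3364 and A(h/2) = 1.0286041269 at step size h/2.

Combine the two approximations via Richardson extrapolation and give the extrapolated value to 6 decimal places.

The method has order 4: 2^4 = 16.
16·1.0286041269 − 1.0860493840 = 15.3716166464
Denominator 16 − 1 = 15.
Result: 1.0247744431

1.024774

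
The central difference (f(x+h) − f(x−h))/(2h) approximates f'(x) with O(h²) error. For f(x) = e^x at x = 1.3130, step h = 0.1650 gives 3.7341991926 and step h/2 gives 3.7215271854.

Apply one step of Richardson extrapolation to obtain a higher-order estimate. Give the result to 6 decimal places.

3.717303

Order 2 gives 2^r = 4 and 2^r − 1 = 3.
Top: 4(3.7215271854) − (3.7341991926) = 11.1519095490
Denominator 4 − 1 = 3.
So the Richardson estimate is 3.7173031830.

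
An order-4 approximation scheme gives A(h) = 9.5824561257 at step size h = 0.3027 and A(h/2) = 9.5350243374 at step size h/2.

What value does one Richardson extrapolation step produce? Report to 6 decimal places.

r = 4, so 2^r = 16.
Numerator 16×A(h/2) − A(h) = 16×9.5350243374 − 9.5824561257 = 142.9779332727
Denominator 16 − 1 = 15.
(16×9.5350243374 − 9.5824561257)/(16 − 1) = 9.5318622182
Correction |R − A(h/2)| = 3.162e-03; gap |A(h/2) − A(h)| = 4.743e-02.

9.531862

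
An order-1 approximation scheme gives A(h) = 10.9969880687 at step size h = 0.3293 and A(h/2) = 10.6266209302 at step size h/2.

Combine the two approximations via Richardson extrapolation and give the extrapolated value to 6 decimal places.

10.256254

The method has order 1: 2^1 = 2.
2*10.6266209302 = 21.2532418604; subtract 10.9969880687 → 10.2562537917
Denominator 2 − 1 = 1.
Extrapolated: 10.2562537917 / 1 = 10.2562537917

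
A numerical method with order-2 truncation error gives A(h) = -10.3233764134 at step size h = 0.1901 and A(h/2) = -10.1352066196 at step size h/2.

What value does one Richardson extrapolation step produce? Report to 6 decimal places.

r = 2, so 2^r = 4.
A(h/2) − A(h) = -10.1352066196 − (-10.3233764134) = 0.1881697938
Divide by 2^2 − 1 = 3: 0.1881697938/3 = 0.0627232646
R = -10.1352066196 + 0.0627232646 = -10.0724833550

-10.072483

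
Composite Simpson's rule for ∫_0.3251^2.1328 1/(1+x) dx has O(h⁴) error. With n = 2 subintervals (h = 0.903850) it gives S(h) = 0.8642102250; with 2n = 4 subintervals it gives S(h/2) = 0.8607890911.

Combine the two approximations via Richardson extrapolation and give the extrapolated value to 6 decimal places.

r = 4, so 2^r = 16.
Top: 16(0.8607890911) − (0.8642102250) = 12.9084152326
R = 12.9084152326/15 = 0.8605610155
Gap between inputs: 3.421e-03; correction applied: −0.0002280756.

0.860561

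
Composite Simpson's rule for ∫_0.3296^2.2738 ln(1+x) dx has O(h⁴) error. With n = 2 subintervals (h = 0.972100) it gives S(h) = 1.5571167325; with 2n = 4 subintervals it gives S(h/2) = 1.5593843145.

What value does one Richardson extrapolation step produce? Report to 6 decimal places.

1.559535

Leading term ∝ h^4; use weight 16 = 2^4.
16×1.5593843145 = 24.9501490320; subtract 1.5571167325 → 23.3930322995
Denominator 16 − 1 = 15.
Result: 1.5595354866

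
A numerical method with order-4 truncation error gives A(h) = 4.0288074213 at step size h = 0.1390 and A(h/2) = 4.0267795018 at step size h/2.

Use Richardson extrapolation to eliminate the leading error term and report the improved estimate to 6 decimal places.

4.026644

r = 4: numerator weight 16, denominator 15.
Top: 16(4.0267795018) − (4.0288074213) = 60.3996646075
(16·4.0267795018 − 4.0288074213)/(16 − 1) = 4.0266443072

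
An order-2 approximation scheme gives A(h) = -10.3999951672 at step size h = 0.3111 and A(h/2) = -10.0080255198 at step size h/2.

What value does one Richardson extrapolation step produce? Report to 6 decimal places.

The method has order 2: 2^2 = 4.
Weighted: (-40.0321020792) − (-10.3999951672) = -29.6321069120
Extrapolated: (-29.6321069120) / 3 = -9.8773689707
Correction |R − A(h/2)| = 1.307e-01; gap |A(h/2) − A(h)| = 3.920e-01.

-9.877369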